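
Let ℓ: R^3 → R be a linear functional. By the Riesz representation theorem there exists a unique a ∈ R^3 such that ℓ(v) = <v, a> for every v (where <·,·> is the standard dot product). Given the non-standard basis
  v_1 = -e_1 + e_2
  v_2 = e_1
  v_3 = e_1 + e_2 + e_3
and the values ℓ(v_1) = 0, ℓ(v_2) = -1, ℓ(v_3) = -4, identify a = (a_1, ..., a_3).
a = (-1, -1, -2)

Write a = (a_1, ..., a_3) in the standard basis. For each basis vector v_i, ℓ(v_i) = <v_i, a> is a linear equation in the a_j's. Collect the n equations into a matrix system V a = ℓ, where row i of V is v_i (expressed in the standard basis). Since V is invertible (lower-triangular with 1s on the diagonal, up to permutation), solve by back-substitution:
  V =
[[-1, 1, 0],
 [1, 0, 0],
 [1, 1, 1]]
  V a = (0, -1, -4)
Solving gives a = (-1, -1, -2).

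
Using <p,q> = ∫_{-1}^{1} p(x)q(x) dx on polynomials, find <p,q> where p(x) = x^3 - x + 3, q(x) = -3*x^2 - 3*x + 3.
<p,q> = 64/5

Expand the product: p(x)·q(x) = -3*x^5 - 3*x^4 + 6*x^3 - 6*x^2 - 12*x + 9.
∫_{-1}^{1} of each monomial x^k gives [2/(k+1) if k even, 0 if k odd]. Integrating term-by-term (or equivalently evaluating the antiderivative F(x) = -x^6/2 - 3*x^5/5 + 3*x^4/2 - 2*x^3 - 6*x^2 + 9*x at the endpoints):
  F(1) − F(−1) = 7/5 − (-57/5) = 64/5.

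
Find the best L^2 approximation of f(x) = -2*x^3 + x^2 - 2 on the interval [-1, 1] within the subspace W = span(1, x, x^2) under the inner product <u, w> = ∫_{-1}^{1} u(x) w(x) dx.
g(x) = x^2 - 6*x/5 - 2

The best approximation g ∈ W is the orthogonal projection of f onto W. Writing g = a_0 + a_1 x + a_2 x^2, the coefficients solve the normal equations G · a = b where
  G_{ij} = <φ_i, φ_j> and b_i = <f, φ_i>, with φ_0 = 1, φ_1 = x, φ_2 = x^2.
G =
  [2, 0, 2/3]
  [0, 2/3, 0]
  [2/3, 0, 2/5],
b = (-10/3, -4/5, -14/15).
Solving gives a_0 = -2, a_1 = -6/5, a_2 = 1, so
  g(x) = x^2 - 6*x/5 - 2.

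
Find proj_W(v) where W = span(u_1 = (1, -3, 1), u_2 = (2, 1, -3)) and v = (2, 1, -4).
proj_W(v) = (166/69, 173/138, -503/138)

Set up U = [u_1 | ... | u_2] ∈ R^(3×2). The projector onto W = col(U) is P = U (U^T U)^(-1) U^T.
Compute U^T U =
  [11, -4]
  [-4, 14],
and U^T v = (-5, 17).
Solve U^T U · c = U^T v for the coefficients: c = (-1/69, 167/138). The projection is proj_W(v) = U c.
Check: (v - proj_W(v)) · u_1 = 0  (should be 0).
Check: (v - proj_W(v)) · u_2 = 0  (should be 0).
Result: proj_W(v) = (166/69, 173/138, -503/138).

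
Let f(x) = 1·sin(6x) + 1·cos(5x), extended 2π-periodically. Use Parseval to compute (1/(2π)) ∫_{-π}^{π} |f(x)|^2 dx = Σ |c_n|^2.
Σ |c_n|^2 = 1

Expand |f|^2 and use orthogonality of {sin(nx), cos(mx)} on [-π, π]:
  ∫_{-π}^{π} sin(nx)^2 dx = π, ∫ cos(mx)^2 dx = π, and cross terms integrate to 0.
So ∫_{-π}^{π} f(x)^2 dx = 1^2 · π + 1^2 · π = (1 + 1)π.
Divide by 2π: (1 + 1)/2 = 1.
By Parseval, this equals Σ |c_n|^2.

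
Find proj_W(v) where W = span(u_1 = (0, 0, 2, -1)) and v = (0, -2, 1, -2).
proj_W(v) = (0, 0, 8/5, -4/5)

Set up U = [u_1 | ... | u_1] ∈ R^(4×1). The projector onto W = col(U) is P = U (U^T U)^(-1) U^T.
Compute U^T U =
  [5],
and U^T v = (4).
Solve U^T U · c = U^T v for the coefficients: c = (4/5). The projection is proj_W(v) = U c.
Check: (v - proj_W(v)) · u_1 = 0  (should be 0).
Result: proj_W(v) = (0, 0, 8/5, -4/5).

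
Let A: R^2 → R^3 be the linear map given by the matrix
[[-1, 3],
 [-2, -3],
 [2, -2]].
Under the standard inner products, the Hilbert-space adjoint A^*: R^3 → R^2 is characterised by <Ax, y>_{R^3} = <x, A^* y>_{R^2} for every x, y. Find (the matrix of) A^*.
A^* = A^T =
[[-1, -2, 2],
 [3, -3, -2]]

For real matrices with standard dot products, the defining identity <Ax, y> = <x, A^* y> gives (Ax)^T y = x^T (A^*) y, i.e. x^T A^T y = x^T (A^*) y. Since this holds for all x, y, we must have A^* = A^T. Therefore
A^* =
[[-1, -2, 2],
 [3, -3, -2]].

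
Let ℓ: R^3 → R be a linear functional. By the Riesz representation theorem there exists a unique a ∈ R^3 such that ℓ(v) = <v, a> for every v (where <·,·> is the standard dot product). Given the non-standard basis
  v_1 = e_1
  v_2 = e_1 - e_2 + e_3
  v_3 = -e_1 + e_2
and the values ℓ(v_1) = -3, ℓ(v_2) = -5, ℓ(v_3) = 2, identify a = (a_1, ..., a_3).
a = (-3, -1, -3)

Write a = (a_1, ..., a_3) in the standard basis. For each basis vector v_i, ℓ(v_i) = <v_i, a> is a linear equation in the a_j's. Collect the n equations into a matrix system V a = ℓ, where row i of V is v_i (expressed in the standard basis). Since V is invertible (lower-triangular with 1s on the diagonal, up to permutation), solve by back-substitution:
  V =
[[1, 0, 0],
 [1, -1, 1],
 [-1, 1, 0]]
  V a = (-3, -5, 2)
Solving gives a = (-3, -1, -3).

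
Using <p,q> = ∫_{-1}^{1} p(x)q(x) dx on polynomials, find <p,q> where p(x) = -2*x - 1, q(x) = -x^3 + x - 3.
<p,q> = 82/15

Expand the product: p(x)·q(x) = 2*x^4 + x^3 - 2*x^2 + 5*x + 3.
∫_{-1}^{1} of each monomial x^k gives [2/(k+1) if k even, 0 if k odd]. Integrating term-by-term (or equivalently evaluating the antiderivative F(x) = 2*x^5/5 + x^4/4 - 2*x^3/3 + 5*x^2/2 + 3*x at the endpoints):
  F(1) − F(−1) = 329/60 − (1/60) = 82/15.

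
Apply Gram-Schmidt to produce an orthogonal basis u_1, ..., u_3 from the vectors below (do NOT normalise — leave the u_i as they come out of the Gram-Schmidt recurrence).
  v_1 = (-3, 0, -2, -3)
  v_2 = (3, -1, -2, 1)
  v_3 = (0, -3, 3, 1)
Orthogonal basis:
  u_1 = (-3, 0, -2, -3)
  u_2 = (21/11, -1, -30/11, -1/11)
  u_3 = (-15/38, -457/133, 132/133, -71/266)

Apply the Gram-Schmidt recurrence
  u_1 = v_1
  u_i = v_i − Σ_{j<i} ((v_i · u_j) / (u_j · u_j)) · u_j.

Step by step this gives:
  u_1 = (-3, 0, -2, -3)
  u_2 = (21/11, -1, -30/11, -1/11)
  u_3 = (-15/38, -457/133, 132/133, -71/266)

Orthogonality check:
  u_2 · u_1 = 0 (should be 0)
  u_3 · u_1 = 0 (should be 0)
  u_3 · u_2 = 0 (should be 0)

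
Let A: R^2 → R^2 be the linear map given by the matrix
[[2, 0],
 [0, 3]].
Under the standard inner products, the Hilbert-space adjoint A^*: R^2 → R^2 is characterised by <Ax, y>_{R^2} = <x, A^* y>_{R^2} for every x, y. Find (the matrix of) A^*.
A^* = A^T =
[[2, 0],
 [0, 3]]

For real matrices with standard dot products, the defining identity <Ax, y> = <x, A^* y> gives (Ax)^T y = x^T (A^*) y, i.e. x^T A^T y = x^T (A^*) y. Since this holds for all x, y, we must have A^* = A^T. Therefore
A^* =
[[2, 0],
 [0, 3]].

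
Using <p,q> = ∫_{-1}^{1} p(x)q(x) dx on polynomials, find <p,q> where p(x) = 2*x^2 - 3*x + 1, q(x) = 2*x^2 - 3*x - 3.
<p,q> = -16/15

Expand the product: p(x)·q(x) = 4*x^4 - 12*x^3 + 5*x^2 + 6*x - 3.
∫_{-1}^{1} of each monomial x^k gives [2/(k+1) if k even, 0 if k odd]. Integrating term-by-term (or equivalently evaluating the antiderivative F(x) = 4*x^5/5 - 3*x^4 + 5*x^3/3 + 3*x^2 - 3*x at the endpoints):
  F(1) − F(−1) = -8/15 − (8/15) = -16/15.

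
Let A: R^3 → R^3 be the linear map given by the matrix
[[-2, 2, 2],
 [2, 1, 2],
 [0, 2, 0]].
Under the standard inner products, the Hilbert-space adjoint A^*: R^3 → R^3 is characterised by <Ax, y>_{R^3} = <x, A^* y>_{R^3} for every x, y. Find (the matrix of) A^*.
A^* = A^T =
[[-2, 2, 0],
 [2, 1, 2],
 [2, 2, 0]]

For real matrices with standard dot products, the defining identity <Ax, y> = <x, A^* y> gives (Ax)^T y = x^T (A^*) y, i.e. x^T A^T y = x^T (A^*) y. Since this holds for all x, y, we must have A^* = A^T. Therefore
A^* =
[[-2, 2, 0],
 [2, 1, 2],
 [2, 2, 0]].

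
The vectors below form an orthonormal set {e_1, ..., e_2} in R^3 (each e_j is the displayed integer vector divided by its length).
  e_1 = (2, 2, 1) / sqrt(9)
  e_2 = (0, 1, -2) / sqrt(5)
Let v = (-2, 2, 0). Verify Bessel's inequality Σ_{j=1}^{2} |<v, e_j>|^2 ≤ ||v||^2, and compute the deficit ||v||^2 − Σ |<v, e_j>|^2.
Σ |<v, e_j>|^2 = 4/5; ||v||^2 = 8; deficit = 36/5

Write each e_j = u_j / sqrt(<u_j, u_j>) where u_j is the displayed integer vector. Then <v, e_j> = <v, u_j> / sqrt(<u_j, u_j>), so |<v, e_j>|^2 = <v, u_j>^2 / <u_j, u_j>.
Coefficients: <v, e_1> = 0/sqrt(9), <v, e_2> = 2/sqrt(5).
Square and sum: Σ |<v, e_j>|^2 = 4/5.
Compute ||v||^2 = v·v = 8.
Deficit = 8 − 4/5 = 36/5 ≥ 0, confirming Bessel's inequality. (The deficit equals ||v − Σ <v,e_j> e_j||^2, the squared distance from v to span{e_j}.)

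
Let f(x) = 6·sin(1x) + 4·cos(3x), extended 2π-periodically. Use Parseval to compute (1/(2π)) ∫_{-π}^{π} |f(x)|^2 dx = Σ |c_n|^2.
Σ |c_n|^2 = 26

Expand |f|^2 and use orthogonality of {sin(nx), cos(mx)} on [-π, π]:
  ∫_{-π}^{π} sin(nx)^2 dx = π, ∫ cos(mx)^2 dx = π, and cross terms integrate to 0.
So ∫_{-π}^{π} f(x)^2 dx = 6^2 · π + 4^2 · π = (36 + 16)π.
Divide by 2π: (36 + 16)/2 = 26.
By Parseval, this equals Σ |c_n|^2.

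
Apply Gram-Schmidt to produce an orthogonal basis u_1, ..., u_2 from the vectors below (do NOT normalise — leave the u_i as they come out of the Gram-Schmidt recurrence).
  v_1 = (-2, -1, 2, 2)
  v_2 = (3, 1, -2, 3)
Orthogonal basis:
  u_1 = (-2, -1, 2, 2)
  u_2 = (29/13, 8/13, -16/13, 49/13)

Apply the Gram-Schmidt recurrence
  u_1 = v_1
  u_i = v_i − Σ_{j<i} ((v_i · u_j) / (u_j · u_j)) · u_j.

Step by step this gives:
  u_1 = (-2, -1, 2, 2)
  u_2 = (29/13, 8/13, -16/13, 49/13)

Orthogonality check:
  u_2 · u_1 = 0 (should be 0)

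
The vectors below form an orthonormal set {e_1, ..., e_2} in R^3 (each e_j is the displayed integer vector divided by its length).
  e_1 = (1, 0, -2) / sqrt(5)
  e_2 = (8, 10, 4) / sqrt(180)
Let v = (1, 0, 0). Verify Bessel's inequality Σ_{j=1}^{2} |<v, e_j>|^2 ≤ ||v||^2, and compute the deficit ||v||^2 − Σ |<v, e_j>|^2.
Σ |<v, e_j>|^2 = 5/9; ||v||^2 = 1; deficit = 4/9

Write each e_j = u_j / sqrt(<u_j, u_j>) where u_j is the displayed integer vector. Then <v, e_j> = <v, u_j> / sqrt(<u_j, u_j>), so |<v, e_j>|^2 = <v, u_j>^2 / <u_j, u_j>.
Coefficients: <v, e_1> = 1/sqrt(5), <v, e_2> = 8/sqrt(180).
Square and sum: Σ |<v, e_j>|^2 = 5/9.
Compute ||v||^2 = v·v = 1.
Deficit = 1 − 5/9 = 4/9 ≥ 0, confirming Bessel's inequality. (The deficit equals ||v − Σ <v,e_j> e_j||^2, the squared distance from v to span{e_j}.)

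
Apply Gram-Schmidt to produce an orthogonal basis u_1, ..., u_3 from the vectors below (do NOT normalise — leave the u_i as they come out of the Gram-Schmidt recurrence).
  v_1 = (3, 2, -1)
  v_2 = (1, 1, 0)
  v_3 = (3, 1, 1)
Orthogonal basis:
  u_1 = (3, 2, -1)
  u_2 = (-1/14, 2/7, 5/14)
  u_3 = (1, -1, 1)

Apply the Gram-Schmidt recurrence
  u_1 = v_1
  u_i = v_i − Σ_{j<i} ((v_i · u_j) / (u_j · u_j)) · u_j.

Step by step this gives:
  u_1 = (3, 2, -1)
  u_2 = (-1/14, 2/7, 5/14)
  u_3 = (1, -1, 1)

Orthogonality check:
  u_2 · u_1 = 0 (should be 0)
  u_3 · u_1 = 0 (should be 0)
  u_3 · u_2 = 0 (should be 0)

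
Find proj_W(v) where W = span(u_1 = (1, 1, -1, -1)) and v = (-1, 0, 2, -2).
proj_W(v) = (-1/4, -1/4, 1/4, 1/4)

Set up U = [u_1 | ... | u_1] ∈ R^(4×1). The projector onto W = col(U) is P = U (U^T U)^(-1) U^T.
Compute U^T U =
  [4],
and U^T v = (-1).
Solve U^T U · c = U^T v for the coefficients: c = (-1/4). The projection is proj_W(v) = U c.
Check: (v - proj_W(v)) · u_1 = 0  (should be 0).
Result: proj_W(v) = (-1/4, -1/4, 1/4, 1/4).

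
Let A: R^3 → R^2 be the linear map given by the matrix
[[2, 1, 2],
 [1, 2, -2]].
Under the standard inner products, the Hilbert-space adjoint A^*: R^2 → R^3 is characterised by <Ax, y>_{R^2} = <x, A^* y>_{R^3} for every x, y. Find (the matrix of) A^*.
A^* = A^T =
[[2, 1],
 [1, 2],
 [2, -2]]

For real matrices with standard dot products, the defining identity <Ax, y> = <x, A^* y> gives (Ax)^T y = x^T (A^*) y, i.e. x^T A^T y = x^T (A^*) y. Since this holds for all x, y, we must have A^* = A^T. Therefore
A^* =
[[2, 1],
 [1, 2],
 [2, -2]].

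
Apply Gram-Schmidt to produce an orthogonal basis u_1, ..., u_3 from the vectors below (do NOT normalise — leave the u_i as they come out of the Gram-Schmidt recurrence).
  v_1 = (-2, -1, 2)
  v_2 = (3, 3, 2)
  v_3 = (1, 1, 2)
Orthogonal basis:
  u_1 = (-2, -1, 2)
  u_2 = (17/9, 22/9, 28/9)
  u_3 = (32/173, -40/173, 12/173)

Apply the Gram-Schmidt recurrence
  u_1 = v_1
  u_i = v_i − Σ_{j<i} ((v_i · u_j) / (u_j · u_j)) · u_j.

Step by step this gives:
  u_1 = (-2, -1, 2)
  u_2 = (17/9, 22/9, 28/9)
  u_3 = (32/173, -40/173, 12/173)

Orthogonality check:
  u_2 · u_1 = 0 (should be 0)
  u_3 · u_1 = 0 (should be 0)
  u_3 · u_2 = 0 (should be 0)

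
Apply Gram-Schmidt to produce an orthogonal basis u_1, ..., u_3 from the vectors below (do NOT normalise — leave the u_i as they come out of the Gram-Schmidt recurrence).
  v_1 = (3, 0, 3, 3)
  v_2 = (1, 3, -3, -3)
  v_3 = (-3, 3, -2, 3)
Orthogonal basis:
  u_1 = (3, 0, 3, 3)
  u_2 = (8/3, 3, -4/3, -4/3)
  u_3 = (-135/59, 180/59, -80/59, 215/59)

Apply the Gram-Schmidt recurrence
  u_1 = v_1
  u_i = v_i − Σ_{j<i} ((v_i · u_j) / (u_j · u_j)) · u_j.

Step by step this gives:
  u_1 = (3, 0, 3, 3)
  u_2 = (8/3, 3, -4/3, -4/3)
  u_3 = (-135/59, 180/59, -80/59, 215/59)

Orthogonality check:
  u_2 · u_1 = 0 (should be 0)
  u_3 · u_1 = 0 (should be 0)
  u_3 · u_2 = 0 (should be 0)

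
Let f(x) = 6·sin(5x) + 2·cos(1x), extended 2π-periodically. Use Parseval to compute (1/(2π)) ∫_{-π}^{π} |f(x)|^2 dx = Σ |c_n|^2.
Σ |c_n|^2 = 20

Expand |f|^2 and use orthogonality of {sin(nx), cos(mx)} on [-π, π]:
  ∫_{-π}^{π} sin(nx)^2 dx = π, ∫ cos(mx)^2 dx = π, and cross terms integrate to 0.
So ∫_{-π}^{π} f(x)^2 dx = 6^2 · π + 2^2 · π = (36 + 4)π.
Divide by 2π: (36 + 4)/2 = 20.
By Parseval, this equals Σ |c_n|^2.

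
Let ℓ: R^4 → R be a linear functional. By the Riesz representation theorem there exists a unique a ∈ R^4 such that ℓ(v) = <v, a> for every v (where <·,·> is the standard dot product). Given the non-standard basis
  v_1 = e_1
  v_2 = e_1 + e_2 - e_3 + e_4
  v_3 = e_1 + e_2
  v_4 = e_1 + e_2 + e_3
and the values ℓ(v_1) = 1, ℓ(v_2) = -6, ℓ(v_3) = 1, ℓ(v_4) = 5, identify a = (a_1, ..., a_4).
a = (1, 0, 4, -3)

Write a = (a_1, ..., a_4) in the standard basis. For each basis vector v_i, ℓ(v_i) = <v_i, a> is a linear equation in the a_j's. Collect the n equations into a matrix system V a = ℓ, where row i of V is v_i (expressed in the standard basis). Since V is invertible (lower-triangular with 1s on the diagonal, up to permutation), solve by back-substitution:
  V =
[[1, 0, 0, 0],
 [1, 1, -1, 1],
 [1, 1, 0, 0],
 [1, 1, 1, 0]]
  V a = (1, -6, 1, 5)
Solving gives a = (1, 0, 4, -3).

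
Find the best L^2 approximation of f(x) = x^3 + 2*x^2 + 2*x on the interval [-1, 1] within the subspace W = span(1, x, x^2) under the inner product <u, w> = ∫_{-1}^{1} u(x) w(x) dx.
g(x) = 2*x^2 + 13*x/5

The best approximation g ∈ W is the orthogonal projection of f onto W. Writing g = a_0 + a_1 x + a_2 x^2, the coefficients solve the normal equations G · a = b where
  G_{ij} = <φ_i, φ_j> and b_i = <f, φ_i>, with φ_0 = 1, φ_1 = x, φ_2 = x^2.
G =
  [2, 0, 2/3]
  [0, 2/3, 0]
  [2/3, 0, 2/5],
b = (4/3, 26/15, 4/5).
Solving gives a_0 = 0, a_1 = 13/5, a_2 = 2, so
  g(x) = 2*x^2 + 13*x/5.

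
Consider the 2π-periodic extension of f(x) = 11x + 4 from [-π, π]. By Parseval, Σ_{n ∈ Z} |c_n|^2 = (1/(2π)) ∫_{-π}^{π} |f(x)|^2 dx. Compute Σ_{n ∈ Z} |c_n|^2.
Σ |c_n|^2 = 121π^2/3 + 16

Expand and integrate term by term over [-π, π]:
  ∫ (11x)^2 dx = 121·(2π^3/3); ∫ 2·11·(4)·x dx = 0 (odd integrand); ∫ 4^2 dx = 16·2π.
So (1/(2π)) ∫_{-π}^{π} (11x + 4)^2 dx = 121π^2/3 + 16 = 121π^2/3 + 16.
Parseval ⇒ Σ |c_n|^2 = 121π^2/3 + 16.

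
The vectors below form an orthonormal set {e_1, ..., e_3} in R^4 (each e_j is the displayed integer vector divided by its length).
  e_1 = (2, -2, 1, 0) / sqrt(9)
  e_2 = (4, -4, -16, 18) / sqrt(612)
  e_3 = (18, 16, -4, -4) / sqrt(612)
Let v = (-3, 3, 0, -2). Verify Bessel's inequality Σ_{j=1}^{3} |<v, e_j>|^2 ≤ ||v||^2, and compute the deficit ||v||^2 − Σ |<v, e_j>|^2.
Σ |<v, e_j>|^2 = 197/9; ||v||^2 = 22; deficit = 1/9

Write each e_j = u_j / sqrt(<u_j, u_j>) where u_j is the displayed integer vector. Then <v, e_j> = <v, u_j> / sqrt(<u_j, u_j>), so |<v, e_j>|^2 = <v, u_j>^2 / <u_j, u_j>.
Coefficients: <v, e_1> = -12/sqrt(9), <v, e_2> = -60/sqrt(612), <v, e_3> = 2/sqrt(612).
Square and sum: Σ |<v, e_j>|^2 = 197/9.
Compute ||v||^2 = v·v = 22.
Deficit = 22 − 197/9 = 1/9 ≥ 0, confirming Bessel's inequality. (The deficit equals ||v − Σ <v,e_j> e_j||^2, the squared distance from v to span{e_j}.)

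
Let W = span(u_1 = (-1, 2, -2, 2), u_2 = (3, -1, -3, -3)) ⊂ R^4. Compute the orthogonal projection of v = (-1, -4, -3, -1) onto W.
proj_W(v) = (481/339, -64/113, -424/339, -500/339)

Set up U = [u_1 | ... | u_2] ∈ R^(4×2). The projector onto W = col(U) is P = U (U^T U)^(-1) U^T.
Compute U^T U =
  [13, -5]
  [-5, 28],
and U^T v = (-3, 13).
Solve U^T U · c = U^T v for the coefficients: c = (-19/339, 154/339). The projection is proj_W(v) = U c.
Check: (v - proj_W(v)) · u_1 = 0  (should be 0).
Check: (v - proj_W(v)) · u_2 = 0  (should be 0).
Result: proj_W(v) = (481/339, -64/113, -424/339, -500/339).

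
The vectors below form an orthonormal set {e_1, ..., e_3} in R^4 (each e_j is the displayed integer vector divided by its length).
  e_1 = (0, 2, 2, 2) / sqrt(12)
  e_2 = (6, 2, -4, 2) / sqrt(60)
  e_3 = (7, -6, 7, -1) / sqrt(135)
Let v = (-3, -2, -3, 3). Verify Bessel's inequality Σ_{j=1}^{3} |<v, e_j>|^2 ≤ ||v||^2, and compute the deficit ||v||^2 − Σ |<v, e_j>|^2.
Σ |<v, e_j>|^2 = 29/3; ||v||^2 = 31; deficit = 64/3

Write each e_j = u_j / sqrt(<u_j, u_j>) where u_j is the displayed integer vector. Then <v, e_j> = <v, u_j> / sqrt(<u_j, u_j>), so |<v, e_j>|^2 = <v, u_j>^2 / <u_j, u_j>.
Coefficients: <v, e_1> = -4/sqrt(12), <v, e_2> = -4/sqrt(60), <v, e_3> = -33/sqrt(135).
Square and sum: Σ |<v, e_j>|^2 = 29/3.
Compute ||v||^2 = v·v = 31.
Deficit = 31 − 29/3 = 64/3 ≥ 0, confirming Bessel's inequality. (The deficit equals ||v − Σ <v,e_j> e_j||^2, the squared distance from v to span{e_j}.)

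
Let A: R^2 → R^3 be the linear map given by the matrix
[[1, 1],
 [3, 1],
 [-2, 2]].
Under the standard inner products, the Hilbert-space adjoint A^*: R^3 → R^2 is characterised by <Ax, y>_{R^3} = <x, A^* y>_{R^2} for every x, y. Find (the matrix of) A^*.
A^* = A^T =
[[1, 3, -2],
 [1, 1, 2]]

For real matrices with standard dot products, the defining identity <Ax, y> = <x, A^* y> gives (Ax)^T y = x^T (A^*) y, i.e. x^T A^T y = x^T (A^*) y. Since this holds for all x, y, we must have A^* = A^T. Therefore
A^* =
[[1, 3, -2],
 [1, 1, 2]].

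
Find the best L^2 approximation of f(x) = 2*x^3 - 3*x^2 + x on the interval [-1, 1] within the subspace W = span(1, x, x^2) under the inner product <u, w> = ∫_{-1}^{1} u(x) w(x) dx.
g(x) = -3*x^2 + 11*x/5

The best approximation g ∈ W is the orthogonal projection of f onto W. Writing g = a_0 + a_1 x + a_2 x^2, the coefficients solve the normal equations G · a = b where
  G_{ij} = <φ_i, φ_j> and b_i = <f, φ_i>, with φ_0 = 1, φ_1 = x, φ_2 = x^2.
G =
  [2, 0, 2/3]
  [0, 2/3, 0]
  [2/3, 0, 2/5],
b = (-2, 22/15, -6/5).
Solving gives a_0 = 0, a_1 = 11/5, a_2 = -3, so
  g(x) = -3*x^2 + 11*x/5.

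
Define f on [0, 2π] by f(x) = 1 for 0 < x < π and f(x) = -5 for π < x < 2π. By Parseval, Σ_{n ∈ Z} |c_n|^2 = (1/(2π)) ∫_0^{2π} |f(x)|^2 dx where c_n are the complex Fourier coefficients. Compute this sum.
Σ |c_n|^2 = 13

Parseval equates the L^2 energy of f (normalised by 1/(2π)) with the ℓ^2 sum of its Fourier coefficients: (1/(2π)) ∫_0^{2π} |f|^2 = Σ |c_n|^2.
Compute the left side: (1/(2π)) [∫_0^π 1^2 dx + ∫_π^{2π} (-5)^2 dx] = (1/(2π)) · (1π + 25π) = (1 + 25)/2 = 13.
So Σ_{n ∈ Z} |c_n|^2 = 13.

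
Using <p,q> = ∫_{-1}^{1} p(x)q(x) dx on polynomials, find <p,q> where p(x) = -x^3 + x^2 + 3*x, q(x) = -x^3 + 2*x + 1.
<p,q> = 62/21

Expand the product: p(x)·q(x) = x^6 - x^5 - 5*x^4 + x^3 + 7*x^2 + 3*x.
∫_{-1}^{1} of each monomial x^k gives [2/(k+1) if k even, 0 if k odd]. Integrating term-by-term (or equivalently evaluating the antiderivative F(x) = x^7/7 - x^6/6 - x^5 + x^4/4 + 7*x^3/3 + 3*x^2/2 at the endpoints):
  F(1) − F(−1) = 257/84 − (3/28) = 62/21.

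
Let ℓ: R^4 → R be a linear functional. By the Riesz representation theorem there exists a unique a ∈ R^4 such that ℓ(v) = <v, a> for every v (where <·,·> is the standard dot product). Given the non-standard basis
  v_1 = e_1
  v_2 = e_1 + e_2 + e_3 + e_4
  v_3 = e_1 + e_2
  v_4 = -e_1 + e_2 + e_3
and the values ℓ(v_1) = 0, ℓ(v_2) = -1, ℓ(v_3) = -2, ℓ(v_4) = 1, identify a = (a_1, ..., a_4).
a = (0, -2, 3, -2)

Write a = (a_1, ..., a_4) in the standard basis. For each basis vector v_i, ℓ(v_i) = <v_i, a> is a linear equation in the a_j's. Collect the n equations into a matrix system V a = ℓ, where row i of V is v_i (expressed in the standard basis). Since V is invertible (lower-triangular with 1s on the diagonal, up to permutation), solve by back-substitution:
  V =
[[1, 0, 0, 0],
 [1, 1, 1, 1],
 [1, 1, 0, 0],
 [-1, 1, 1, 0]]
  V a = (0, -1, -2, 1)
Solving gives a = (0, -2, 3, -2).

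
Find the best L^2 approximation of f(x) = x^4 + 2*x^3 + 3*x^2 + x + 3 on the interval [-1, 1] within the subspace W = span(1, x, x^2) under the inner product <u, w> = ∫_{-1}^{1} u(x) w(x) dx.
g(x) = 27*x^2/7 + 11*x/5 + 102/35

The best approximation g ∈ W is the orthogonal projection of f onto W. Writing g = a_0 + a_1 x + a_2 x^2, the coefficients solve the normal equations G · a = b where
  G_{ij} = <φ_i, φ_j> and b_i = <f, φ_i>, with φ_0 = 1, φ_1 = x, φ_2 = x^2.
G =
  [2, 0, 2/3]
  [0, 2/3, 0]
  [2/3, 0, 2/5],
b = (42/5, 22/15, 122/35).
Solving gives a_0 = 102/35, a_1 = 11/5, a_2 = 27/7, so
  g(x) = 27*x^2/7 + 11*x/5 + 102/35.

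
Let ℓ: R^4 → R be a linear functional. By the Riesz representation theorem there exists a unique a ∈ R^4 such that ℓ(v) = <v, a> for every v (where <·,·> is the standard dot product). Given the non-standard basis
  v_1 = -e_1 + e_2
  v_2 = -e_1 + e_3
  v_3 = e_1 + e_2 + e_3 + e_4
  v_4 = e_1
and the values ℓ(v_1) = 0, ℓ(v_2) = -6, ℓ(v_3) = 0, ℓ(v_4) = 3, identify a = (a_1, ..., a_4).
a = (3, 3, -3, -3)

Write a = (a_1, ..., a_4) in the standard basis. For each basis vector v_i, ℓ(v_i) = <v_i, a> is a linear equation in the a_j's. Collect the n equations into a matrix system V a = ℓ, where row i of V is v_i (expressed in the standard basis). Since V is invertible (lower-triangular with 1s on the diagonal, up to permutation), solve by back-substitution:
  V =
[[-1, 1, 0, 0],
 [-1, 0, 1, 0],
 [1, 1, 1, 1],
 [1, 0, 0, 0]]
  V a = (0, -6, 0, 3)
Solving gives a = (3, 3, -3, -3).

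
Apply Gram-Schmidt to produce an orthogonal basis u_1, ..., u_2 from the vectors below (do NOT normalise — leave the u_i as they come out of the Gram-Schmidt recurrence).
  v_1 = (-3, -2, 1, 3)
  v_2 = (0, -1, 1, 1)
Orthogonal basis:
  u_1 = (-3, -2, 1, 3)
  u_2 = (18/23, -11/23, 17/23, 5/23)

Apply the Gram-Schmidt recurrence
  u_1 = v_1
  u_i = v_i − Σ_{j<i} ((v_i · u_j) / (u_j · u_j)) · u_j.

Step by step this gives:
  u_1 = (-3, -2, 1, 3)
  u_2 = (18/23, -11/23, 17/23, 5/23)

Orthogonality check:
  u_2 · u_1 = 0 (should be 0)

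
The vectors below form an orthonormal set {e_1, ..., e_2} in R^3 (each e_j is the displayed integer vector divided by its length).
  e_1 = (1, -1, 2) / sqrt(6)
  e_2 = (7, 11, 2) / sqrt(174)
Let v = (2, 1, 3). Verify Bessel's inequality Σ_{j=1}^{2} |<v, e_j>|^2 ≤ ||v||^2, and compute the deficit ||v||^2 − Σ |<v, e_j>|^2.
Σ |<v, e_j>|^2 = 397/29; ||v||^2 = 14; deficit = 9/29

Write each e_j = u_j / sqrt(<u_j, u_j>) where u_j is the displayed integer vector. Then <v, e_j> = <v, u_j> / sqrt(<u_j, u_j>), so |<v, e_j>|^2 = <v, u_j>^2 / <u_j, u_j>.
Coefficients: <v, e_1> = 7/sqrt(6), <v, e_2> = 31/sqrt(174).
Square and sum: Σ |<v, e_j>|^2 = 397/29.
Compute ||v||^2 = v·v = 14.
Deficit = 14 − 397/29 = 9/29 ≥ 0, confirming Bessel's inequality. (The deficit equals ||v − Σ <v,e_j> e_j||^2, the squared distance from v to span{e_j}.)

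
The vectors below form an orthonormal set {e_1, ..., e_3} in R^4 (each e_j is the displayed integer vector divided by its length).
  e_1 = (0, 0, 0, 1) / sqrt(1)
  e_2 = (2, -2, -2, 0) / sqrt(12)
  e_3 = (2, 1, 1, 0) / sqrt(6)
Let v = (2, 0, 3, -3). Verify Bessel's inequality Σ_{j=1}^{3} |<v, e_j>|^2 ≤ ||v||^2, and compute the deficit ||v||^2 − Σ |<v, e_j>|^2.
Σ |<v, e_j>|^2 = 35/2; ||v||^2 = 22; deficit = 9/2

Write each e_j = u_j / sqrt(<u_j, u_j>) where u_j is the displayed integer vector. Then <v, e_j> = <v, u_j> / sqrt(<u_j, u_j>), so |<v, e_j>|^2 = <v, u_j>^2 / <u_j, u_j>.
Coefficients: <v, e_1> = -3/sqrt(1), <v, e_2> = -2/sqrt(12), <v, e_3> = 7/sqrt(6).
Square and sum: Σ |<v, e_j>|^2 = 35/2.
Compute ||v||^2 = v·v = 22.
Deficit = 22 − 35/2 = 9/2 ≥ 0, confirming Bessel's inequality. (The deficit equals ||v − Σ <v,e_j> e_j||^2, the squared distance from v to span{e_j}.)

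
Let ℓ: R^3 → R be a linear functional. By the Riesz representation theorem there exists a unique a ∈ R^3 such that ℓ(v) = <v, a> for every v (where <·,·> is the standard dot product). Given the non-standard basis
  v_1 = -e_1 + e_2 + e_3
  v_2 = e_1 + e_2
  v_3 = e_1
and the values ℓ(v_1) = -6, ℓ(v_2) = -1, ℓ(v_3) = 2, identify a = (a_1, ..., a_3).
a = (2, -3, -1)

Write a = (a_1, ..., a_3) in the standard basis. For each basis vector v_i, ℓ(v_i) = <v_i, a> is a linear equation in the a_j's. Collect the n equations into a matrix system V a = ℓ, where row i of V is v_i (expressed in the standard basis). Since V is invertible (lower-triangular with 1s on the diagonal, up to permutation), solve by back-substitution:
  V =
[[-1, 1, 1],
 [1, 1, 0],
 [1, 0, 0]]
  V a = (-6, -1, 2)
Solving gives a = (2, -3, -1).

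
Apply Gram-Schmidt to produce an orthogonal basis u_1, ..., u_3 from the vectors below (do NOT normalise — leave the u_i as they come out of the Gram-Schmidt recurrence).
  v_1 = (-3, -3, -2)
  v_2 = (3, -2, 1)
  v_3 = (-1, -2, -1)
Orthogonal basis:
  u_1 = (-3, -3, -2)
  u_2 = (51/22, -59/22, 6/11)
  u_3 = (14/283, 6/283, -30/283)

Apply the Gram-Schmidt recurrence
  u_1 = v_1
  u_i = v_i − Σ_{j<i} ((v_i · u_j) / (u_j · u_j)) · u_j.

Step by step this gives:
  u_1 = (-3, -3, -2)
  u_2 = (51/22, -59/22, 6/11)
  u_3 = (14/283, 6/283, -30/283)

Orthogonality check:
  u_2 · u_1 = 0 (should be 0)
  u_3 · u_1 = 0 (should be 0)
  u_3 · u_2 = 0 (should be 0)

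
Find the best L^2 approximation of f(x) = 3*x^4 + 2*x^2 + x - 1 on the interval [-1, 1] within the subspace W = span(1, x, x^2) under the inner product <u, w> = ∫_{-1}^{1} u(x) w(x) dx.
g(x) = 32*x^2/7 + x - 44/35

The best approximation g ∈ W is the orthogonal projection of f onto W. Writing g = a_0 + a_1 x + a_2 x^2, the coefficients solve the normal equations G · a = b where
  G_{ij} = <φ_i, φ_j> and b_i = <f, φ_i>, with φ_0 = 1, φ_1 = x, φ_2 = x^2.
G =
  [2, 0, 2/3]
  [0, 2/3, 0]
  [2/3, 0, 2/5],
b = (8/15, 2/3, 104/105).
Solving gives a_0 = -44/35, a_1 = 1, a_2 = 32/7, so
  g(x) = 32*x^2/7 + x - 44/35.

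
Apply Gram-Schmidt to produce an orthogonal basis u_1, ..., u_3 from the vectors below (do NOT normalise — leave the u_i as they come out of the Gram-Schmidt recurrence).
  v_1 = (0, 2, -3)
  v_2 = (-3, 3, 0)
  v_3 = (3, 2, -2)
Orthogonal basis:
  u_1 = (0, 2, -3)
  u_2 = (-3, 27/13, 18/13)
  u_3 = (3/2, 3/2, 1)

Apply the Gram-Schmidt recurrence
  u_1 = v_1
  u_i = v_i − Σ_{j<i} ((v_i · u_j) / (u_j · u_j)) · u_j.

Step by step this gives:
  u_1 = (0, 2, -3)
  u_2 = (-3, 27/13, 18/13)
  u_3 = (3/2, 3/2, 1)

Orthogonality check:
  u_2 · u_1 = 0 (should be 0)
  u_3 · u_1 = 0 (should be 0)
  u_3 · u_2 = 0 (should be 0)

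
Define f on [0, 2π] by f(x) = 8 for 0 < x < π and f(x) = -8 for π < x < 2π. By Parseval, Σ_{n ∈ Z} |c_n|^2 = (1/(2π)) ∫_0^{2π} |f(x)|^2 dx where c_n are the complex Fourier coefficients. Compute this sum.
Σ |c_n|^2 = 64

Parseval equates the L^2 energy of f (normalised by 1/(2π)) with the ℓ^2 sum of its Fourier coefficients: (1/(2π)) ∫_0^{2π} |f|^2 = Σ |c_n|^2.
Compute the left side: (1/(2π)) [∫_0^π 8^2 dx + ∫_π^{2π} (-8)^2 dx] = (1/(2π)) · (64π + 64π) = (64 + 64)/2 = 64.
So Σ_{n ∈ Z} |c_n|^2 = 64.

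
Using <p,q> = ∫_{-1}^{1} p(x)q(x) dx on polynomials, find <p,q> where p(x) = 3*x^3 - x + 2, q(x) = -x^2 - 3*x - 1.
<p,q> = -104/15

Expand the product: p(x)·q(x) = -3*x^5 - 9*x^4 - 2*x^3 + x^2 - 5*x - 2.
∫_{-1}^{1} of each monomial x^k gives [2/(k+1) if k even, 0 if k odd]. Integrating term-by-term (or equivalently evaluating the antiderivative F(x) = -x^6/2 - 9*x^5/5 - x^4/2 + x^3/3 - 5*x^2/2 - 2*x at the endpoints):
  F(1) − F(−1) = -209/30 − (-1/30) = -104/15.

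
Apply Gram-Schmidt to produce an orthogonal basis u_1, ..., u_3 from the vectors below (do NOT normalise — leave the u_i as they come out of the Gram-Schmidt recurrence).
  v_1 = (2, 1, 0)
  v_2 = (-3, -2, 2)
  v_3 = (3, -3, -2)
Orthogonal basis:
  u_1 = (2, 1, 0)
  u_2 = (1/5, -2/5, 2)
  u_3 = (40/21, -80/21, -20/21)

Apply the Gram-Schmidt recurrence
  u_1 = v_1
  u_i = v_i − Σ_{j<i} ((v_i · u_j) / (u_j · u_j)) · u_j.

Step by step this gives:
  u_1 = (2, 1, 0)
  u_2 = (1/5, -2/5, 2)
  u_3 = (40/21, -80/21, -20/21)

Orthogonality check:
  u_2 · u_1 = 0 (should be 0)
  u_3 · u_1 = 0 (should be 0)
  u_3 · u_2 = 0 (should be 0)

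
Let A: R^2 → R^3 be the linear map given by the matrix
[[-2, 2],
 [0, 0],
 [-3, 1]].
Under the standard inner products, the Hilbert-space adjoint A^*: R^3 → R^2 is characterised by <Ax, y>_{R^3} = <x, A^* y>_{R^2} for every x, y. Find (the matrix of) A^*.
A^* = A^T =
[[-2, 0, -3],
 [2, 0, 1]]

For real matrices with standard dot products, the defining identity <Ax, y> = <x, A^* y> gives (Ax)^T y = x^T (A^*) y, i.e. x^T A^T y = x^T (A^*) y. Since this holds for all x, y, we must have A^* = A^T. Therefore
A^* =
[[-2, 0, -3],
 [2, 0, 1]].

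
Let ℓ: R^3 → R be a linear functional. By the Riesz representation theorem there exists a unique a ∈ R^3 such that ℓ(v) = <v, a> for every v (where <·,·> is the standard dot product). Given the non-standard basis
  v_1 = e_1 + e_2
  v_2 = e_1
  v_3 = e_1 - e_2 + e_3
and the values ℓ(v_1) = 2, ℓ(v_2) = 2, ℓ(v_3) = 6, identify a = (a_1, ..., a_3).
a = (2, 0, 4)

Write a = (a_1, ..., a_3) in the standard basis. For each basis vector v_i, ℓ(v_i) = <v_i, a> is a linear equation in the a_j's. Collect the n equations into a matrix system V a = ℓ, where row i of V is v_i (expressed in the standard basis). Since V is invertible (lower-triangular with 1s on the diagonal, up to permutation), solve by back-substitution:
  V =
[[1, 1, 0],
 [1, 0, 0],
 [1, -1, 1]]
  V a = (2, 2, 6)
Solving gives a = (2, 0, 4).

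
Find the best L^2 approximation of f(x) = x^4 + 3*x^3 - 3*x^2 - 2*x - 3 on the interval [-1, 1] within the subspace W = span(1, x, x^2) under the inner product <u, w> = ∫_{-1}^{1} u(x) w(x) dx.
g(x) = -15*x^2/7 - x/5 - 108/35

The best approximation g ∈ W is the orthogonal projection of f onto W. Writing g = a_0 + a_1 x + a_2 x^2, the coefficients solve the normal equations G · a = b where
  G_{ij} = <φ_i, φ_j> and b_i = <f, φ_i>, with φ_0 = 1, φ_1 = x, φ_2 = x^2.
G =
  [2, 0, 2/3]
  [0, 2/3, 0]
  [2/3, 0, 2/5],
b = (-38/5, -2/15, -102/35).
Solving gives a_0 = -108/35, a_1 = -1/5, a_2 = -15/7, so
  g(x) = -15*x^2/7 - x/5 - 108/35.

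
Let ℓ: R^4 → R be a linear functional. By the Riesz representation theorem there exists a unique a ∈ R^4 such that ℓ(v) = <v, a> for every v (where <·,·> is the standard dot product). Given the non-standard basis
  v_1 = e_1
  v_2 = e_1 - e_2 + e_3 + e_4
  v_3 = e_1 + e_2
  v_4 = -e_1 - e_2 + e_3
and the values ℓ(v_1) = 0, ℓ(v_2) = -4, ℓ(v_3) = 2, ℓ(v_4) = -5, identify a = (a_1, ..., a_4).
a = (0, 2, -3, 1)

Write a = (a_1, ..., a_4) in the standard basis. For each basis vector v_i, ℓ(v_i) = <v_i, a> is a linear equation in the a_j's. Collect the n equations into a matrix system V a = ℓ, where row i of V is v_i (expressed in the standard basis). Since V is invertible (lower-triangular with 1s on the diagonal, up to permutation), solve by back-substitution:
  V =
[[1, 0, 0, 0],
 [1, -1, 1, 1],
 [1, 1, 0, 0],
 [-1, -1, 1, 0]]
  V a = (0, -4, 2, -5)
Solving gives a = (0, 2, -3, 1).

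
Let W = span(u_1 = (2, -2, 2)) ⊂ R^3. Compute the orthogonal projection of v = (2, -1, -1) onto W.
proj_W(v) = (2/3, -2/3, 2/3)

Set up U = [u_1 | ... | u_1] ∈ R^(3×1). The projector onto W = col(U) is P = U (U^T U)^(-1) U^T.
Compute U^T U =
  [12],
and U^T v = (4).
Solve U^T U · c = U^T v for the coefficients: c = (1/3). The projection is proj_W(v) = U c.
Check: (v - proj_W(v)) · u_1 = 0  (should be 0).
Result: proj_W(v) = (2/3, -2/3, 2/3).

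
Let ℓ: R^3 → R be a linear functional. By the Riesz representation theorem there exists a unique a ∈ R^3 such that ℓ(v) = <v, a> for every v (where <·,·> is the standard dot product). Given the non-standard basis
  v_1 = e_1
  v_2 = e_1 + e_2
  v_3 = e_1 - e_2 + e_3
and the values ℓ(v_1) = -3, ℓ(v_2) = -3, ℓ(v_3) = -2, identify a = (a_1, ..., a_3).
a = (-3, 0, 1)

Write a = (a_1, ..., a_3) in the standard basis. For each basis vector v_i, ℓ(v_i) = <v_i, a> is a linear equation in the a_j's. Collect the n equations into a matrix system V a = ℓ, where row i of V is v_i (expressed in the standard basis). Since V is invertible (lower-triangular with 1s on the diagonal, up to permutation), solve by back-substitution:
  V =
[[1, 0, 0],
 [1, 1, 0],
 [1, -1, 1]]
  V a = (-3, -3, -2)
Solving gives a = (-3, 0, 1).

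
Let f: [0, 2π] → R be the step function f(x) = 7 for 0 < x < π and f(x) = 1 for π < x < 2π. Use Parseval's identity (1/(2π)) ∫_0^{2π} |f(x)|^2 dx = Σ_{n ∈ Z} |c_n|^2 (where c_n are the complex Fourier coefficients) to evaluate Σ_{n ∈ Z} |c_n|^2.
Σ |c_n|^2 = 25

Parseval equates the L^2 energy of f (normalised by 1/(2π)) with the ℓ^2 sum of its Fourier coefficients: (1/(2π)) ∫_0^{2π} |f|^2 = Σ |c_n|^2.
Compute the left side: (1/(2π)) [∫_0^π 7^2 dx + ∫_π^{2π} 1^2 dx] = (1/(2π)) · (49π + 1π) = (49 + 1)/2 = 25.
So Σ_{n ∈ Z} |c_n|^2 = 25.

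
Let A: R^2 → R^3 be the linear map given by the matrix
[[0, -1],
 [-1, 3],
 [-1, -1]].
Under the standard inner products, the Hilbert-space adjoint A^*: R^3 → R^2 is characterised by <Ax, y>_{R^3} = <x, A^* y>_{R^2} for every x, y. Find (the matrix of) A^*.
A^* = A^T =
[[0, -1, -1],
 [-1, 3, -1]]

For real matrices with standard dot products, the defining identity <Ax, y> = <x, A^* y> gives (Ax)^T y = x^T (A^*) y, i.e. x^T A^T y = x^T (A^*) y. Since this holds for all x, y, we must have A^* = A^T. Therefore
A^* =
[[0, -1, -1],
 [-1, 3, -1]].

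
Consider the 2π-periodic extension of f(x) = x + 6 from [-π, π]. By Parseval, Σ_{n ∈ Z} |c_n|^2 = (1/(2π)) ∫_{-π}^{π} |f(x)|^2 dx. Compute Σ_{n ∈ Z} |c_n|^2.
Σ |c_n|^2 = π^2/3 + 36

Expand and integrate term by term over [-π, π]:
  ∫ (x)^2 dx = 1·(2π^3/3); ∫ 2·1·(6)·x dx = 0 (odd integrand); ∫ 6^2 dx = 36·2π.
So (1/(2π)) ∫_{-π}^{π} (x + 6)^2 dx = 1π^2/3 + 36 = π^2/3 + 36.
Parseval ⇒ Σ |c_n|^2 = π^2/3 + 36.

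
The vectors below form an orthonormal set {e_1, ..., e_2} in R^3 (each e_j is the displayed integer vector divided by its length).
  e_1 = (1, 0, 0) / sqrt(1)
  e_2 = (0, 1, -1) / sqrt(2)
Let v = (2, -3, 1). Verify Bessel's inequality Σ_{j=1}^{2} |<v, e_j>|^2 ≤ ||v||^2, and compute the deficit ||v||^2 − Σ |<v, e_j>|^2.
Σ |<v, e_j>|^2 = 12; ||v||^2 = 14; deficit = 2

Write each e_j = u_j / sqrt(<u_j, u_j>) where u_j is the displayed integer vector. Then <v, e_j> = <v, u_j> / sqrt(<u_j, u_j>), so |<v, e_j>|^2 = <v, u_j>^2 / <u_j, u_j>.
Coefficients: <v, e_1> = 2/sqrt(1), <v, e_2> = -4/sqrt(2).
Square and sum: Σ |<v, e_j>|^2 = 12.
Compute ||v||^2 = v·v = 14.
Deficit = 14 − 12 = 2 ≥ 0, confirming Bessel's inequality. (The deficit equals ||v − Σ <v,e_j> e_j||^2, the squared distance from v to span{e_j}.)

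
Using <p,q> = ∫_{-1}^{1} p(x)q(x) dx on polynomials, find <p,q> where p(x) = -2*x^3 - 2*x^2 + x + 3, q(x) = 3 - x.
<p,q> = 212/15

Expand the product: p(x)·q(x) = 2*x^4 - 4*x^3 - 7*x^2 + 9.
∫_{-1}^{1} of each monomial x^k gives [2/(k+1) if k even, 0 if k odd]. Integrating term-by-term (or equivalently evaluating the antiderivative F(x) = 2*x^5/5 - x^4 - 7*x^3/3 + 9*x at the endpoints):
  F(1) − F(−1) = 91/15 − (-121/15) = 212/15.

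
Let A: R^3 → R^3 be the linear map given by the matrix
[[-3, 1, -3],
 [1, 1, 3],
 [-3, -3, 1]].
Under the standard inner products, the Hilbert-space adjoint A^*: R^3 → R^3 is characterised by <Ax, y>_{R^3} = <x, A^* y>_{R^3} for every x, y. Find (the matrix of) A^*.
A^* = A^T =
[[-3, 1, -3],
 [1, 1, -3],
 [-3, 3, 1]]

For real matrices with standard dot products, the defining identity <Ax, y> = <x, A^* y> gives (Ax)^T y = x^T (A^*) y, i.e. x^T A^T y = x^T (A^*) y. Since this holds for all x, y, we must have A^* = A^T. Therefore
A^* =
[[-3, 1, -3],
 [1, 1, -3],
 [-3, 3, 1]].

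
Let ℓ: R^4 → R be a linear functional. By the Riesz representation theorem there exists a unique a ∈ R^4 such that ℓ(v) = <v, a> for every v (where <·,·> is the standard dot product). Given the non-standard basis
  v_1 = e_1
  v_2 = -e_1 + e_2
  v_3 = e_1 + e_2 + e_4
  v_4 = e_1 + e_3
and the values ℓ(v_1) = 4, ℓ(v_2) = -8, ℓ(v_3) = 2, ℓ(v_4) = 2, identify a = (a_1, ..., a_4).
a = (4, -4, -2, 2)

Write a = (a_1, ..., a_4) in the standard basis. For each basis vector v_i, ℓ(v_i) = <v_i, a> is a linear equation in the a_j's. Collect the n equations into a matrix system V a = ℓ, where row i of V is v_i (expressed in the standard basis). Since V is invertible (lower-triangular with 1s on the diagonal, up to permutation), solve by back-substitution:
  V =
[[1, 0, 0, 0],
 [-1, 1, 0, 0],
 [1, 1, 0, 1],
 [1, 0, 1, 0]]
  V a = (4, -8, 2, 2)
Solving gives a = (4, -4, -2, 2).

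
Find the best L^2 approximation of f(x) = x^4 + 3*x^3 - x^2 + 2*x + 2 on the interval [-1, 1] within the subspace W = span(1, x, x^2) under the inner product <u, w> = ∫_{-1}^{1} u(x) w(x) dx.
g(x) = -x^2/7 + 19*x/5 + 67/35

The best approximation g ∈ W is the orthogonal projection of f onto W. Writing g = a_0 + a_1 x + a_2 x^2, the coefficients solve the normal equations G · a = b where
  G_{ij} = <φ_i, φ_j> and b_i = <f, φ_i>, with φ_0 = 1, φ_1 = x, φ_2 = x^2.
G =
  [2, 0, 2/3]
  [0, 2/3, 0]
  [2/3, 0, 2/5],
b = (56/15, 38/15, 128/105).
Solving gives a_0 = 67/35, a_1 = 19/5, a_2 = -1/7, so
  g(x) = -x^2/7 + 19*x/5 + 67/35.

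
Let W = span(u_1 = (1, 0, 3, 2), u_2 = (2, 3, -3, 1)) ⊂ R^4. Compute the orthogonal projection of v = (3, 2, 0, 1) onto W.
proj_W(v) = (2, 23/11, -3/11, 21/11)

Set up U = [u_1 | ... | u_2] ∈ R^(4×2). The projector onto W = col(U) is P = U (U^T U)^(-1) U^T.
Compute U^T U =
  [14, -5]
  [-5, 23],
and U^T v = (5, 13).
Solve U^T U · c = U^T v for the coefficients: c = (20/33, 23/33). The projection is proj_W(v) = U c.
Check: (v - proj_W(v)) · u_1 = 0  (should be 0).
Check: (v - proj_W(v)) · u_2 = 0  (should be 0).
Result: proj_W(v) = (2, 23/11, -3/11, 21/11).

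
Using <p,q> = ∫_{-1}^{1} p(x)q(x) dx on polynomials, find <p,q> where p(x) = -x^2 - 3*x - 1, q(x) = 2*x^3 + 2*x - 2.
<p,q> = -16/15

Expand the product: p(x)·q(x) = -2*x^5 - 6*x^4 - 4*x^3 - 4*x^2 + 4*x + 2.
∫_{-1}^{1} of each monomial x^k gives [2/(k+1) if k even, 0 if k odd]. Integrating term-by-term (or equivalently evaluating the antiderivative F(x) = -x^6/3 - 6*x^5/5 - x^4 - 4*x^3/3 + 2*x^2 + 2*x at the endpoints):
  F(1) − F(−1) = 2/15 − (6/5) = -16/15.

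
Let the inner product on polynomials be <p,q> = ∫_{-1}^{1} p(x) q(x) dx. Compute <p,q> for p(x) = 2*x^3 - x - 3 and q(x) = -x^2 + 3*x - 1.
<p,q> = 42/5

Expand the product: p(x)·q(x) = -2*x^5 + 6*x^4 - x^3 - 8*x + 3.
∫_{-1}^{1} of each monomial x^k gives [2/(k+1) if k even, 0 if k odd]. Integrating term-by-term (or equivalently evaluating the antiderivative F(x) = -x^6/3 + 6*x^5/5 - x^4/4 - 4*x^2 + 3*x at the endpoints):
  F(1) − F(−1) = -23/60 − (-527/60) = 42/5.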